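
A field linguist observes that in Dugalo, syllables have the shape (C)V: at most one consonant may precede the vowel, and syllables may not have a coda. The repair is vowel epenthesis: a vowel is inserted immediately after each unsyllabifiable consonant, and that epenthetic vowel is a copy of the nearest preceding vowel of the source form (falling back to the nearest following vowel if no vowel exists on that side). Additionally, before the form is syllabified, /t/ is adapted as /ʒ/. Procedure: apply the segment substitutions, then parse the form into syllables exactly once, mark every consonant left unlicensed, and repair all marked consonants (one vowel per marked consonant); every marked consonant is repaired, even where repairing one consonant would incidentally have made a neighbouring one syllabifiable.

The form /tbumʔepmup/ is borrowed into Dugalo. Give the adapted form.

ʒubumuʔepemupu

Substitution: /t/ → /ʒ/, giving /ʒbumʔepmup/.
The consonants /ʒ/, /m/, /p/, /p/ cannot be parsed into a legal (C)V syllable (no codas are permitted; onsets are limited to one consonant).
Inserting the epenthetic vowel yields /ʒ/ → /ʒu/, /m/ → /mu/, /p/ → /pe/, /p/ → /pu/.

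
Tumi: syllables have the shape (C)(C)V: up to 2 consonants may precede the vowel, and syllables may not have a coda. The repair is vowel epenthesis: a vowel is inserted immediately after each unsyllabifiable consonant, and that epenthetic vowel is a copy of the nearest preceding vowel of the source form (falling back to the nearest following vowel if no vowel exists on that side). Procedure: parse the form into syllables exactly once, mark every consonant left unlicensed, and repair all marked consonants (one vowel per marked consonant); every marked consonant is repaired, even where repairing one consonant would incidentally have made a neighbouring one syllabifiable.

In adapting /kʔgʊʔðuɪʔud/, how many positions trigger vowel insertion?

2

The unsyllabifiable consonants are /k/, /d/; each receives one epenthetic vowel.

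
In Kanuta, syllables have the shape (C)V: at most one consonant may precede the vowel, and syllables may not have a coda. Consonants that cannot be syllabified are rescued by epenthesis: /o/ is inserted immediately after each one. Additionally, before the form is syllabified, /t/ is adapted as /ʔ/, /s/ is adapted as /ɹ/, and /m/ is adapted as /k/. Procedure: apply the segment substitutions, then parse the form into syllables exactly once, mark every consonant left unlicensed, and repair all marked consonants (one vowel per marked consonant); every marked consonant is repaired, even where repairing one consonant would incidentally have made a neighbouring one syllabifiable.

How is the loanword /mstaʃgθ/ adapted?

Substitution: /m/ → /k/, /s/ → /ɹ/, /t/ → /ʔ/, giving /kɹʔaʃgθ/.
Under (C)V, the unsyllabifiable consonants are /k/, /ɹ/, /ʃ/, /g/, /θ/ (no codas are permitted; onsets are limited to one consonant).
Each unlicensed consonant becomes the onset of a new syllable: /k/ → /ko/, /ɹ/ → /ɹo/, /ʃ/ → /ʃo/, /g/ → /go/, /θ/ → /θo/.

koɹoʔaʃogoθo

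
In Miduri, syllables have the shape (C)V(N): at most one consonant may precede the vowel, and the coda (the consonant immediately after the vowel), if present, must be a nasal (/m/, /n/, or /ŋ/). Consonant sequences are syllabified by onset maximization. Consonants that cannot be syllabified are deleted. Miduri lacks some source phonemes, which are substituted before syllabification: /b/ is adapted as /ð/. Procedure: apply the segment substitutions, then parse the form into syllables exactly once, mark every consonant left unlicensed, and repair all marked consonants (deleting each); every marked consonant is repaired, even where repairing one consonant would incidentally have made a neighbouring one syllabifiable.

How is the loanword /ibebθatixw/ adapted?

Substitution: /b/ → /ð/, giving /iðeðθatixw/.
The consonants /ð/, /x/, /w/ cannot be parsed into a legal (C)V(N) syllable (only a nasal (/m/, /n/, or /ŋ/) is licensed in coda position; onsets are limited to one consonant).
Deletion applies to /ð/, /x/, /w/.

iðeθati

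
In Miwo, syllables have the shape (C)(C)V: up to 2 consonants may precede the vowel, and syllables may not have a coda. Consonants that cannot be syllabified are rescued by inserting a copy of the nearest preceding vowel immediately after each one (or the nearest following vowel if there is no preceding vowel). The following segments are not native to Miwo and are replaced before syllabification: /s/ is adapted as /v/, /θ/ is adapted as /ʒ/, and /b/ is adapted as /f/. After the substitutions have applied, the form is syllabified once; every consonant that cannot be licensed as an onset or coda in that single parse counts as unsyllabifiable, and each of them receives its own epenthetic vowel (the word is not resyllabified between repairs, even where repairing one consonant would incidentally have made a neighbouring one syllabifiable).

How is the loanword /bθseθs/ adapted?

feʒveʒeve

Substitution: /b/ → /f/, /θ/ → /ʒ/, /s/ → /v/, giving /fʒveʒv/.
Under (C)(C)V, the unsyllabifiable consonants are /f/, /ʒ/, /v/ (no codas are permitted; onsets may contain at most 2 consonants).
Each unlicensed consonant becomes the onset of a new syllable: /f/ → /fe/, /ʒ/ → /ʒe/, /v/ → /ve/.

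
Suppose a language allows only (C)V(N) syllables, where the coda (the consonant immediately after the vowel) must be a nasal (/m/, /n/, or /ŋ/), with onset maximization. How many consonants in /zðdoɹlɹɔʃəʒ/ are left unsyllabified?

5

The consonants /z/, /ð/, /ɹ/, /l/, /ʒ/ cannot be parsed into a legal (C)V(N) syllable (only a nasal (/m/, /n/, or /ŋ/) is licensed in coda position; onsets are limited to one consonant).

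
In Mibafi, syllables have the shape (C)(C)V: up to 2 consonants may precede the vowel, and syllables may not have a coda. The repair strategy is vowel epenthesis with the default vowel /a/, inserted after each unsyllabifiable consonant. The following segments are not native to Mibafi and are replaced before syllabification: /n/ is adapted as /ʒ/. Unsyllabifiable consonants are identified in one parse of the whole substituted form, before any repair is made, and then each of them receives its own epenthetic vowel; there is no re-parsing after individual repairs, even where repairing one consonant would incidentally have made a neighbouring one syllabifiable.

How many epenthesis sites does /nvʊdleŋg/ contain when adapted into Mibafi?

After substitution the input is /ʒvʊdleŋg/.
The unsyllabifiable consonants are /ŋ/, /g/; each receives one epenthetic vowel.

2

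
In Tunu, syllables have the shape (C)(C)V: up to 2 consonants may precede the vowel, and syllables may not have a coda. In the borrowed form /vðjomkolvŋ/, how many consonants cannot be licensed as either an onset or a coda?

Under (C)(C)V, the unsyllabifiable consonants are /v/, /l/, /v/, /ŋ/ (no codas are permitted; onsets may contain at most 2 consonants).

4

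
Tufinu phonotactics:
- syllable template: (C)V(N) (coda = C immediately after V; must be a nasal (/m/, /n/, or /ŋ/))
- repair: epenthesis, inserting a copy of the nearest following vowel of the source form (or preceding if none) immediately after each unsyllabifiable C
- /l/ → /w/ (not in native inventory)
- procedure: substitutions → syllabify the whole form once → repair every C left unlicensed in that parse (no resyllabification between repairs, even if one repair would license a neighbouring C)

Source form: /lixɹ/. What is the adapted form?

Substitution: /l/ → /w/, giving /wixɹ/.
The consonants /x/, /ɹ/ cannot be parsed into a legal (C)V(N) syllable (only a nasal (/m/, /n/, or /ŋ/) is licensed in coda position; onsets are limited to one consonant).
Inserting the epenthetic vowel yields /x/ → /xi/, /ɹ/ → /ɹi/.

wixiɹi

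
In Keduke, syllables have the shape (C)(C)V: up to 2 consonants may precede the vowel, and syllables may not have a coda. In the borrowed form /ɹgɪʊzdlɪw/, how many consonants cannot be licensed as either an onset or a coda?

2

Under (C)(C)V, the unsyllabifiable consonants are /z/, /w/ (no codas are permitted; onsets may contain at most 2 consonants).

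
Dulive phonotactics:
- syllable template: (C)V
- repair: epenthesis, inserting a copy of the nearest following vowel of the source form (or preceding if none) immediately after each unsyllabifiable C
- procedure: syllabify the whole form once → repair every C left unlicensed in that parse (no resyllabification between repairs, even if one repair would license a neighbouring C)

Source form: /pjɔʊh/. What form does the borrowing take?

Syllabifying with onset maximization leaves /p/, /h/ stranded (no codas are permitted; onsets are limited to one consonant).
Epenthesis after each stranded consonant: /p/ → /pɔ/, /h/ → /hʊ/.

pɔjɔʊhʊ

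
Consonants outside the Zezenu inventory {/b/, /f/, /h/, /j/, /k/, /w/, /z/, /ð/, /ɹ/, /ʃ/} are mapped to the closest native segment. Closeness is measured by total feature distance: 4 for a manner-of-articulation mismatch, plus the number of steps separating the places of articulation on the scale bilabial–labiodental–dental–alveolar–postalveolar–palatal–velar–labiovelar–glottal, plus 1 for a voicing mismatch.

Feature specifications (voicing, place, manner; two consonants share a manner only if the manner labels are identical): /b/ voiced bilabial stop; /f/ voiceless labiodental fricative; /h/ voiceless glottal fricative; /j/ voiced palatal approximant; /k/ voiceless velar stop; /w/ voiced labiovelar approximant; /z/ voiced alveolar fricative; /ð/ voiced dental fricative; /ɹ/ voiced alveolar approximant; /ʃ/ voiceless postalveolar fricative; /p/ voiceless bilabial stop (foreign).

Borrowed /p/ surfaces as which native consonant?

b

/b/ is closest: same manner (stop), place distance 0 (bilabial→bilabial), voicing differs (+1); total 1. Next closest is /f/ at distance 5.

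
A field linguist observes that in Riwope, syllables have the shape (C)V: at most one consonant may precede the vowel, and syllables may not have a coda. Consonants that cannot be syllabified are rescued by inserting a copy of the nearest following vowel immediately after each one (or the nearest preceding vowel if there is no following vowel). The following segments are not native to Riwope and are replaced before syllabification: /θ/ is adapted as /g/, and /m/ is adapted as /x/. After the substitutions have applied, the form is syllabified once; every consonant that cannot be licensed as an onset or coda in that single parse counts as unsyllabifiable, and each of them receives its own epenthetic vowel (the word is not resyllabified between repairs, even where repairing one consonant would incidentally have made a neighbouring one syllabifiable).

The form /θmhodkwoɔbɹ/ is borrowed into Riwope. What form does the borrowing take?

goxohodokowoɔbɔɹɔ

Substitution: /θ/ → /g/, /m/ → /x/, giving /gxhodkwoɔbɹ/.
Syllabifying with onset maximization leaves /g/, /x/, /d/, /k/, /b/, /ɹ/ stranded (no codas are permitted; onsets are limited to one consonant).
Inserting the epenthetic vowel yields /g/ → /go/, /x/ → /xo/, /d/ → /do/, /k/ → /ko/, /b/ → /bɔ/, /ɹ/ → /ɹɔ/.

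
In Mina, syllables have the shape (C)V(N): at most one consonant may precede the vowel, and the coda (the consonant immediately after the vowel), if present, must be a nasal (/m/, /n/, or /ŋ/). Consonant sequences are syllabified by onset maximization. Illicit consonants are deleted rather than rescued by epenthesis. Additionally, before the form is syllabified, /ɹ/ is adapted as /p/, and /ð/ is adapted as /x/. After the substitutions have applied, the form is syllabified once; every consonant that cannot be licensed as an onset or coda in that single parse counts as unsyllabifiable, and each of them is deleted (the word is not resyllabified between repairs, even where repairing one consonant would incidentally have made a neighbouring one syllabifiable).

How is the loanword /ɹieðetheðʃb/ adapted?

piexehe

Substitution: /ɹ/ → /p/, /ð/ → /x/, giving /piexethexʃb/.
The consonants /t/, /x/, /ʃ/, /b/ cannot be parsed into a legal (C)V(N) syllable (only a nasal (/m/, /n/, or /ŋ/) is licensed in coda position; onsets are limited to one consonant).
Each unlicensed consonant is deleted: /t/, /x/, /ʃ/, /b/.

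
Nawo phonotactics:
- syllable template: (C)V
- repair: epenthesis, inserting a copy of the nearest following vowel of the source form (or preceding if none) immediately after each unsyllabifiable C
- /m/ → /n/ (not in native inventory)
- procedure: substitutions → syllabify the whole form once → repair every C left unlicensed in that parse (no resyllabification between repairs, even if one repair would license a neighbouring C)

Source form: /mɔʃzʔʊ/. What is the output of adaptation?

Substitution: /m/ → /n/, giving /nɔʃzʔʊ/.
Under (C)V, the unsyllabifiable consonants are /ʃ/, /z/ (no codas are permitted; onsets are limited to one consonant).
Each unlicensed consonant becomes the onset of a new syllable: /ʃ/ → /ʃʊ/, /z/ → /zʊ/.

nɔʃʊzʊʔʊ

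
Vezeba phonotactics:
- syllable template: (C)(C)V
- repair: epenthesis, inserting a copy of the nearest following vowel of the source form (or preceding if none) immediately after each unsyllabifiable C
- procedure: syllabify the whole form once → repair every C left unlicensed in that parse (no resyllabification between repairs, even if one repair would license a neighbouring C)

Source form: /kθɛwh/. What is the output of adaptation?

Under (C)(C)V, the unsyllabifiable consonants are /w/, /h/ (no codas are permitted; onsets may contain at most 2 consonants).
Epenthesis after each stranded consonant: /w/ → /wɛ/, /h/ → /hɛ/.

kθɛwɛhɛ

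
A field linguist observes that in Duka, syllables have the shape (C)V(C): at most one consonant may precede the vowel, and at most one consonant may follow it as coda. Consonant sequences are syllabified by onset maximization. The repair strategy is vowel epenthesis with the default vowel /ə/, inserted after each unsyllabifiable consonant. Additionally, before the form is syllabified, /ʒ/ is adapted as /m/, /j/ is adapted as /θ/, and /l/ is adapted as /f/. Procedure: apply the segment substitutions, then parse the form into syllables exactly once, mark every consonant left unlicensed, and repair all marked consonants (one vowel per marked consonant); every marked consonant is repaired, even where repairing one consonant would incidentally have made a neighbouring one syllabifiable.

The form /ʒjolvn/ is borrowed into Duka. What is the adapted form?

məθofvənə

Substitution: /ʒ/ → /m/, /j/ → /θ/, /l/ → /f/, giving /mθofvn/.
The consonants /m/, /v/, /n/ cannot be parsed into a legal (C)V(C) syllable (at most one coda consonant is licensed; onsets are limited to one consonant).
Each unlicensed consonant becomes the onset of a new syllable: /m/ → /mə/, /v/ → /və/, /n/ → /nə/.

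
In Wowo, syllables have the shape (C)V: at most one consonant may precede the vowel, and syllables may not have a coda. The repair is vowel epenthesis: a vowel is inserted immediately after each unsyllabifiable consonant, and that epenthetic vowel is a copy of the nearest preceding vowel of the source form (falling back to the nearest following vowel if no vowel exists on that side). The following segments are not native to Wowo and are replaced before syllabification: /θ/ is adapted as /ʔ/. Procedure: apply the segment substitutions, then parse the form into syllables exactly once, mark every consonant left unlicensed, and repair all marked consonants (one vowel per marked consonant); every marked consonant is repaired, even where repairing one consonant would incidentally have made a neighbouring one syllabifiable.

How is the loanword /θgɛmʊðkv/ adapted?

ʔɛgɛmʊðʊkʊvʊ

Substitution: /θ/ → /ʔ/, giving /ʔgɛmʊðkv/.
The consonants /ʔ/, /ð/, /k/, /v/ cannot be parsed into a legal (C)V syllable (no codas are permitted; onsets are limited to one consonant).
Each unlicensed consonant becomes the onset of a new syllable: /ʔ/ → /ʔɛ/, /ð/ → /ðʊ/, /k/ → /kʊ/, /v/ → /vʊ/.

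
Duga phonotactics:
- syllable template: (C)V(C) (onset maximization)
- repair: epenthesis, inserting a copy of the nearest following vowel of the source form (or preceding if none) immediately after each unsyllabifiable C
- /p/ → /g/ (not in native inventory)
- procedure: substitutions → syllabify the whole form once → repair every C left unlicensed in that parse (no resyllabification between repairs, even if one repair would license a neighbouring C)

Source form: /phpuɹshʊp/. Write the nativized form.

Substitution: /p/ → /g/, giving /ghguɹshʊg/.
Syllabifying with onset maximization leaves /g/, /h/, /s/ stranded (at most one coda consonant is licensed; onsets are limited to one consonant).
Inserting the epenthetic vowel yields /g/ → /gu/, /h/ → /hu/, /s/ → /sʊ/.

guhuguɹsʊhʊg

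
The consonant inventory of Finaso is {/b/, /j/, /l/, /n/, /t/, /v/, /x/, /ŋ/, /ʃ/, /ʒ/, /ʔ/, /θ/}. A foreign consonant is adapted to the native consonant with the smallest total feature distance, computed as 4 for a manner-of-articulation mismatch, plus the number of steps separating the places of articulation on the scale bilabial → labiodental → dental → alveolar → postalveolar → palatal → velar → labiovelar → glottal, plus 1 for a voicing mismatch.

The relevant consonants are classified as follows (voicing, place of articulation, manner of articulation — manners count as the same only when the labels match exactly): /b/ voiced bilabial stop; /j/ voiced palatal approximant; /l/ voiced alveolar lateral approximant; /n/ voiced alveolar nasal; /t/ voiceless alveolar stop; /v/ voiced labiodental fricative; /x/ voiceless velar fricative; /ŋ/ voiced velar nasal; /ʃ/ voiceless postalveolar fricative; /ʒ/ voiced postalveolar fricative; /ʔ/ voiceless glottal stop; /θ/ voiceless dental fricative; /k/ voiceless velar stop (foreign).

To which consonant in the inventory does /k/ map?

ʔ

/ʔ/ is closest: same manner (stop), place distance 2 (velar→glottal), same voicing; total 2. Next closest is /t/ at distance 3.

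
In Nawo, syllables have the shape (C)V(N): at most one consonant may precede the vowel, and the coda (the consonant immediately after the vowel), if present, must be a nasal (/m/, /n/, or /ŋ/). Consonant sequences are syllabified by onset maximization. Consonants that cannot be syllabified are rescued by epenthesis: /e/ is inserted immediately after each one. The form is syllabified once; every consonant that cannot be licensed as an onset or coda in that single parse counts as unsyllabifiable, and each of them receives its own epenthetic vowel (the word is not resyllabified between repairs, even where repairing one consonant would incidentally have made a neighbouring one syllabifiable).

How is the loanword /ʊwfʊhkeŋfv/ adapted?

Syllabifying with onset maximization leaves /w/, /h/, /f/, /v/ stranded (only a nasal (/m/, /n/, or /ŋ/) is licensed in coda position; onsets are limited to one consonant).
Epenthesis after each stranded consonant: /w/ → /we/, /h/ → /he/, /f/ → /fe/, /v/ → /ve/.

ʊwefʊhekeŋfeve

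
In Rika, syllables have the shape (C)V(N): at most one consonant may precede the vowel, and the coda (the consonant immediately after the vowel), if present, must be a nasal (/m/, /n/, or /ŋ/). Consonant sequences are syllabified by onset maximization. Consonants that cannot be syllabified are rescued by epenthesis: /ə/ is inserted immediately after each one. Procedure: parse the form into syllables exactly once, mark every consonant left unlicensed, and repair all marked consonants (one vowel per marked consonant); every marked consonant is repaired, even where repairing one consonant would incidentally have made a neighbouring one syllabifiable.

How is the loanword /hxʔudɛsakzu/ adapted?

həxəʔudɛsakəzu

Syllabifying with onset maximization leaves /h/, /x/, /k/ stranded (only a nasal (/m/, /n/, or /ŋ/) is licensed in coda position; onsets are limited to one consonant).
Each unlicensed consonant becomes the onset of a new syllable: /h/ → /hə/, /x/ → /xə/, /k/ → /kə/.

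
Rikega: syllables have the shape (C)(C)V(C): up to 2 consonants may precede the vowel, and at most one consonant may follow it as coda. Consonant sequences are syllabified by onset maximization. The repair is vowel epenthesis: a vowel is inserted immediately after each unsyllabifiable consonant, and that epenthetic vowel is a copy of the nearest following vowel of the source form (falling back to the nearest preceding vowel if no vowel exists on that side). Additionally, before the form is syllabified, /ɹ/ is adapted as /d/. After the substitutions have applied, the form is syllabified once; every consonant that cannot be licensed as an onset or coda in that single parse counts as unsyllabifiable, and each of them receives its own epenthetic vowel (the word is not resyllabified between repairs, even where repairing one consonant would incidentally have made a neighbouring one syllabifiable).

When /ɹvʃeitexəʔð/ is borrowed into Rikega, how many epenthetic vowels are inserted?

After substitution the input is /dvʃeitexəʔð/.
The unsyllabifiable consonants are /d/, /ð/; each receives one epenthetic vowel.

2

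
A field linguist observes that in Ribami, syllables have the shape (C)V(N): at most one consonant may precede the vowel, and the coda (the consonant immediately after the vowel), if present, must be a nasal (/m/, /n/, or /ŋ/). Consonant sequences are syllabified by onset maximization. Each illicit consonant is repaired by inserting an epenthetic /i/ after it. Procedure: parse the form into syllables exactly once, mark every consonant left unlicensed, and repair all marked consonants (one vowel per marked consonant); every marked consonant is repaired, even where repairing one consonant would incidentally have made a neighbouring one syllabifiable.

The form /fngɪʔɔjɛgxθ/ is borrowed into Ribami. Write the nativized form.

Syllabifying with onset maximization leaves /f/, /n/, /g/, /x/, /θ/ stranded (only a nasal (/m/, /n/, or /ŋ/) is licensed in coda position; onsets are limited to one consonant).
Epenthesis after each stranded consonant: /f/ → /fi/, /n/ → /ni/, /g/ → /gi/, /x/ → /xi/, /θ/ → /θi/.

finigɪʔɔjɛgixiθi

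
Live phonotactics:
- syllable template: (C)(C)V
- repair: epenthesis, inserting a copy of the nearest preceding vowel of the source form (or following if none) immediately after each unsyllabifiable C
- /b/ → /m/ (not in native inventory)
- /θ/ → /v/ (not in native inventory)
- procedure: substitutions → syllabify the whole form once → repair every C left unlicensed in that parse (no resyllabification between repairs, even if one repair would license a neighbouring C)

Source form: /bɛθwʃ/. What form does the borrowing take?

Substitution: /b/ → /m/, /θ/ → /v/, giving /mɛvwʃ/.
Syllabifying with onset maximization leaves /v/, /w/, /ʃ/ stranded (no codas are permitted; onsets may contain at most 2 consonants).
Inserting the epenthetic vowel yields /v/ → /vɛ/, /w/ → /wɛ/, /ʃ/ → /ʃɛ/.

mɛvɛwɛʃɛ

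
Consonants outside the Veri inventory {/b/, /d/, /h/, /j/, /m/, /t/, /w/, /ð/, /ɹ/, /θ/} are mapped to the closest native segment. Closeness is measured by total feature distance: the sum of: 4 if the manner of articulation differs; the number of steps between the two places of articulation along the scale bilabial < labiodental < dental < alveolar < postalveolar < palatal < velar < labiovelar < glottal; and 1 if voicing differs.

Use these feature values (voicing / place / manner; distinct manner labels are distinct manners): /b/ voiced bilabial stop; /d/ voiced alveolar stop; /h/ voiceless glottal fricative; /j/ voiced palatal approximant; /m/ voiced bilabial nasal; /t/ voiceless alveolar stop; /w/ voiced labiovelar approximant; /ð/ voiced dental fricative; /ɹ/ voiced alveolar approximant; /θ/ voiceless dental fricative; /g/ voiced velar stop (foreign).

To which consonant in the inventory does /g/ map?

/d/ is closest: same manner (stop), place distance 3 (velar→alveolar), same voicing; total 3. Next closest is /t/ at distance 4.

d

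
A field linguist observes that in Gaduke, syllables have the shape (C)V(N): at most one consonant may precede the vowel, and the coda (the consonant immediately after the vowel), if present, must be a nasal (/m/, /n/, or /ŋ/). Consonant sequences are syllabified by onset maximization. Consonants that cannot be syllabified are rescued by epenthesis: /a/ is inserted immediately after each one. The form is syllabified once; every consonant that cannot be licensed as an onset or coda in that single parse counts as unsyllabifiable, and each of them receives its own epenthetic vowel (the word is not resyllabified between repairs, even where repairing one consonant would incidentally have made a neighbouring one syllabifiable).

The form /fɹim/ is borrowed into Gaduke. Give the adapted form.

The consonants /f/ cannot be parsed into a legal (C)V(N) syllable (only a nasal (/m/, /n/, or /ŋ/) is licensed in coda position; onsets are limited to one consonant).
Inserting the epenthetic vowel yields /f/ → /fa/.

faɹim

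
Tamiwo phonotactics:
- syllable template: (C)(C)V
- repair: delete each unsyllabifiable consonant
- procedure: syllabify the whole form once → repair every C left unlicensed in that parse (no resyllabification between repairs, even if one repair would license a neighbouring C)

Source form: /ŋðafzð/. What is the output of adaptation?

Syllabifying with onset maximization leaves /f/, /z/, /ð/ stranded (no codas are permitted; onsets may contain at most 2 consonants).
Each unlicensed consonant is deleted: /f/, /z/, /ð/.

ŋða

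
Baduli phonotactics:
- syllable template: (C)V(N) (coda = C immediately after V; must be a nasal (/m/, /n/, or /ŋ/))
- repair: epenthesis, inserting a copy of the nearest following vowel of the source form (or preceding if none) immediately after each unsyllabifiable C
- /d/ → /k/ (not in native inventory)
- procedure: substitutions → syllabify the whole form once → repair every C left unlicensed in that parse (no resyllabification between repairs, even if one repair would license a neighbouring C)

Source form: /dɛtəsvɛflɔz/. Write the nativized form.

kɛtəsɛvɛfɔlɔzɔ

Substitution: /d/ → /k/, giving /kɛtəsvɛflɔz/.
Under (C)V(N), the unsyllabifiable consonants are /s/, /f/, /z/ (only a nasal (/m/, /n/, or /ŋ/) is licensed in coda position; onsets are limited to one consonant).
Epenthesis after each stranded consonant: /s/ → /sɛ/, /f/ → /fɔ/, /z/ → /zɔ/.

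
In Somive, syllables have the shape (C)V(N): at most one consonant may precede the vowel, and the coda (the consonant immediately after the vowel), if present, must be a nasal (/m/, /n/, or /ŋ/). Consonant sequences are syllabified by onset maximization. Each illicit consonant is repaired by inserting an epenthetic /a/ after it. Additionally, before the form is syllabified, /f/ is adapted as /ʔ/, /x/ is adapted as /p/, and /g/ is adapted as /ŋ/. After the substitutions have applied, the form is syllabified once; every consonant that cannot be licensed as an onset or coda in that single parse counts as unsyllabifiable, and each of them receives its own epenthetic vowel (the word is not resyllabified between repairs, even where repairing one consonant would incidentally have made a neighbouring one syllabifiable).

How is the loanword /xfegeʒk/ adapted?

paʔeŋeʒaka

Substitution: /x/ → /p/, /f/ → /ʔ/, /g/ → /ŋ/, giving /pʔeŋeʒk/.
The consonants /p/, /ʒ/, /k/ cannot be parsed into a legal (C)V(N) syllable (only a nasal (/m/, /n/, or /ŋ/) is licensed in coda position; onsets are limited to one consonant).
Epenthesis after each stranded consonant: /p/ → /pa/, /ʒ/ → /ʒa/, /k/ → /ka/.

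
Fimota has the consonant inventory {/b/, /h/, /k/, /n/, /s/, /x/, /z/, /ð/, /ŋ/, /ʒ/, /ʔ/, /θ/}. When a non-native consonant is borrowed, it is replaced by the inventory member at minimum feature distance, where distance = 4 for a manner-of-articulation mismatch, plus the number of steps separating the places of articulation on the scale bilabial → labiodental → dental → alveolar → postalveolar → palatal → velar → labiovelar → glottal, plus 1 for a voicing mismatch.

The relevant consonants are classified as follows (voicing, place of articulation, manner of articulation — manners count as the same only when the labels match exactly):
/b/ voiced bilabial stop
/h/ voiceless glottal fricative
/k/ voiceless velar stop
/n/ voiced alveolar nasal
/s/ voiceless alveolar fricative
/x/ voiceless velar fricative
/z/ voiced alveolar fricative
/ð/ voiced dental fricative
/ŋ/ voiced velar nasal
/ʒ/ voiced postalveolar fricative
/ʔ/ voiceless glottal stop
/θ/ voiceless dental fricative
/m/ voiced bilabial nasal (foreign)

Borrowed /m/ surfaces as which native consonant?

n

/n/ is closest: same manner (nasal), place distance 3 (bilabial→alveolar), same voicing; total 3. Next closest is /b/ at distance 4.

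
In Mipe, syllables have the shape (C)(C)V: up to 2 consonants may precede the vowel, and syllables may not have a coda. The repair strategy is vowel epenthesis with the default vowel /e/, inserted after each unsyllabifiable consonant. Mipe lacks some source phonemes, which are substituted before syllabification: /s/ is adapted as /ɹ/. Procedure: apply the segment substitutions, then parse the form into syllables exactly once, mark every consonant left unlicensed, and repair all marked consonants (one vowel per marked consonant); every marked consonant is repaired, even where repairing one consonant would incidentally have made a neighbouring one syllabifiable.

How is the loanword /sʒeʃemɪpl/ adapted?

Substitution: /s/ → /ɹ/, giving /ɹʒeʃemɪpl/.
Syllabifying with onset maximization leaves /p/, /l/ stranded (no codas are permitted; onsets may contain at most 2 consonants).
Epenthesis after each stranded consonant: /p/ → /pe/, /l/ → /le/.

ɹʒeʃemɪpele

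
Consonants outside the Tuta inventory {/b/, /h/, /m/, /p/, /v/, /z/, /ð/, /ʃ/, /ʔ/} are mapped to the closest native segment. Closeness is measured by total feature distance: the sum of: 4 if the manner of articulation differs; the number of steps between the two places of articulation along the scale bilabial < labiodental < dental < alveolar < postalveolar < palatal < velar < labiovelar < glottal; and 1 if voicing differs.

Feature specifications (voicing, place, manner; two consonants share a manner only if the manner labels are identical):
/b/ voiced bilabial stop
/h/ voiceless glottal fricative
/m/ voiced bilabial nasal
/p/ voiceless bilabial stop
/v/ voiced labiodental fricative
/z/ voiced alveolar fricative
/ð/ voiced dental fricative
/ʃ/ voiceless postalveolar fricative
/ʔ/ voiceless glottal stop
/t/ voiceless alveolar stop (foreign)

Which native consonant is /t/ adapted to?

p

/p/ is closest: same manner (stop), place distance 3 (alveolar→bilabial), same voicing; total 3. Next closest is /b/ at distance 4.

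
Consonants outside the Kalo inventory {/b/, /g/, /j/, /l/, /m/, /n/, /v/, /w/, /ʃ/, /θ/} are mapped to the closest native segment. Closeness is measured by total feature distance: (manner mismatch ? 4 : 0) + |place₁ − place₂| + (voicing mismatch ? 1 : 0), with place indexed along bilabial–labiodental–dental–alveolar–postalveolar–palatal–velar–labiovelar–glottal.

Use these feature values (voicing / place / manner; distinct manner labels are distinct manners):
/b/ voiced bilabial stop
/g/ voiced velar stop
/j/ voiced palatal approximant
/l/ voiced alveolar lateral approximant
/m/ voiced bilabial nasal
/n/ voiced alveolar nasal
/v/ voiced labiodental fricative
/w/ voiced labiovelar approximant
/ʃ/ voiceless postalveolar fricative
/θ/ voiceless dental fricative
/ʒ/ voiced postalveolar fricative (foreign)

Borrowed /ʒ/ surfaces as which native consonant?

/ʃ/ is closest: same manner (fricative), place distance 0 (postalveolar→postalveolar), voicing differs (+1); total 1. Next closest is /v/ at distance 3.

ʃ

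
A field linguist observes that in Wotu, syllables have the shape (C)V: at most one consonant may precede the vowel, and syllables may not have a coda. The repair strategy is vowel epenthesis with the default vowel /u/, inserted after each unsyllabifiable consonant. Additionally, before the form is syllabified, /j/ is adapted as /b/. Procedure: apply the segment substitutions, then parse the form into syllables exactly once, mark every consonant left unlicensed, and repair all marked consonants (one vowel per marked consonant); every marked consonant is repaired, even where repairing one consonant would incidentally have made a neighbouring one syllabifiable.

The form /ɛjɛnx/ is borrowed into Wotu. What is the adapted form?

Substitution: /j/ → /b/, giving /ɛbɛnx/.
Under (C)V, the unsyllabifiable consonants are /n/, /x/ (no codas are permitted; onsets are limited to one consonant).
Epenthesis after each stranded consonant: /n/ → /nu/, /x/ → /xu/.

ɛbɛnuxu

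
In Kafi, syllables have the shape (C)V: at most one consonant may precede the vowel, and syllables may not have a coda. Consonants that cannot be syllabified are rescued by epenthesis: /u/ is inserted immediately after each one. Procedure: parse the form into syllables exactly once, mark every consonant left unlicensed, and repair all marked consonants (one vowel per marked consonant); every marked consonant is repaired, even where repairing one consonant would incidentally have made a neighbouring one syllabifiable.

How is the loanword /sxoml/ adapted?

The consonants /s/, /m/, /l/ cannot be parsed into a legal (C)V syllable (no codas are permitted; onsets are limited to one consonant).
Each unlicensed consonant becomes the onset of a new syllable: /s/ → /su/, /m/ → /mu/, /l/ → /lu/.

suxomulu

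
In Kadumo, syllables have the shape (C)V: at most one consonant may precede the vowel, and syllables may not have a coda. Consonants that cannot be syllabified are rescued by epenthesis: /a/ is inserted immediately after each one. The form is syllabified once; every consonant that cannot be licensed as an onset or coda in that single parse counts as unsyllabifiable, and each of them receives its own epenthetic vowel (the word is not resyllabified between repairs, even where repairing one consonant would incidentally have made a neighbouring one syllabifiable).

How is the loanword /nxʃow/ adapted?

naxaʃowa

Under (C)V, the unsyllabifiable consonants are /n/, /x/, /w/ (no codas are permitted; onsets are limited to one consonant).
Inserting the epenthetic vowel yields /n/ → /na/, /x/ → /xa/, /w/ → /wa/.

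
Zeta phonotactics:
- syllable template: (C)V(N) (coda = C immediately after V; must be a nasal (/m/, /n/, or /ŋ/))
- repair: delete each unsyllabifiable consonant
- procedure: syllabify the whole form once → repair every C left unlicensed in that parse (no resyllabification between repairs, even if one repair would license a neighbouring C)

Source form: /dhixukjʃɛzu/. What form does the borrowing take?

hixuʃɛzu

Syllabifying with onset maximization leaves /d/, /k/, /j/ stranded (only a nasal (/m/, /n/, or /ŋ/) is licensed in coda position; onsets are limited to one consonant).
Deletion applies to /d/, /k/, /j/.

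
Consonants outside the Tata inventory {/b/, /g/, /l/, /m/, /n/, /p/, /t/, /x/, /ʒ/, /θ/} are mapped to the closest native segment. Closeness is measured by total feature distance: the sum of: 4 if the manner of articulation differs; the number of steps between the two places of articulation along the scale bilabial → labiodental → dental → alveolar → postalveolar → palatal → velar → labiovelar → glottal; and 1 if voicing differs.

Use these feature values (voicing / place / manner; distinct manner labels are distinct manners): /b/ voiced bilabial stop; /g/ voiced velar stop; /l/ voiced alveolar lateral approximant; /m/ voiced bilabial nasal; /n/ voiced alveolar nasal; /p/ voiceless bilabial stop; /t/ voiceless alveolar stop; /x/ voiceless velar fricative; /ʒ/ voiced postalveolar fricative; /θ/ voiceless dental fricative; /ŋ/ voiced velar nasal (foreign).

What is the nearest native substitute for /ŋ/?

/n/ is closest: same manner (nasal), place distance 3 (velar→alveolar), same voicing; total 3. Next closest is /g/ at distance 4.

n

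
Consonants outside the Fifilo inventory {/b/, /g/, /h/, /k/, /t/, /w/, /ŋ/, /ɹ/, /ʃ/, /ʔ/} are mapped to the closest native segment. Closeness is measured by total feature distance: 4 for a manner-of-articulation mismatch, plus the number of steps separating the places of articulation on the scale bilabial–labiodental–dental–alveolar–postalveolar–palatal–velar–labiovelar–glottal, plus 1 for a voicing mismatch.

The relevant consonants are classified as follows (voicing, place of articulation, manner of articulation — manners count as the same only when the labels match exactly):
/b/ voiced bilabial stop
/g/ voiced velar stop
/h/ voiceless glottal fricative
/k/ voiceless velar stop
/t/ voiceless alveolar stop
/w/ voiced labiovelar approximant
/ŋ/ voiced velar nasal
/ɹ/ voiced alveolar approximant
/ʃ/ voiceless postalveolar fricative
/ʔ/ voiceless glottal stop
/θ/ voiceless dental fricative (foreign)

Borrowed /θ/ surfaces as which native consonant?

/ʃ/ is closest: same manner (fricative), place distance 2 (dental→postalveolar), same voicing; total 2. Next closest is /t/ at distance 5.

ʃ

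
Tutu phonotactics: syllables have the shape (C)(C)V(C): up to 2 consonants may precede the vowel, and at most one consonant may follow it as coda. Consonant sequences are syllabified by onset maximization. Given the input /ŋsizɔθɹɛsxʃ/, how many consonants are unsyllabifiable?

The consonants /x/, /ʃ/ cannot be parsed into a legal (C)(C)V(C) syllable (at most one coda consonant is licensed; onsets may contain at most 2 consonants).

2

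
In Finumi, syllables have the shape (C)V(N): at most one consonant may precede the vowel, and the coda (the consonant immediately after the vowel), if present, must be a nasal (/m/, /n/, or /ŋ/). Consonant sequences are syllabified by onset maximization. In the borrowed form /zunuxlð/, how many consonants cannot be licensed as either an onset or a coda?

Under (C)V(N), the unsyllabifiable consonants are /x/, /l/, /ð/ (only a nasal (/m/, /n/, or /ŋ/) is licensed in coda position; onsets are limited to one consonant).

3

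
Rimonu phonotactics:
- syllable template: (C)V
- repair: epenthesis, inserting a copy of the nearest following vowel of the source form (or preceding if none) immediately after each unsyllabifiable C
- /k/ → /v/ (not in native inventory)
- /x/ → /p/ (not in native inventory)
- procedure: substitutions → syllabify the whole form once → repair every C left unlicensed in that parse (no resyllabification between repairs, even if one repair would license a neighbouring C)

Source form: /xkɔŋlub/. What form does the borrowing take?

Substitution: /x/ → /p/, /k/ → /v/, giving /pvɔŋlub/.
Under (C)V, the unsyllabifiable consonants are /p/, /ŋ/, /b/ (no codas are permitted; onsets are limited to one consonant).
Epenthesis after each stranded consonant: /p/ → /pɔ/, /ŋ/ → /ŋu/, /b/ → /bu/.

pɔvɔŋulubu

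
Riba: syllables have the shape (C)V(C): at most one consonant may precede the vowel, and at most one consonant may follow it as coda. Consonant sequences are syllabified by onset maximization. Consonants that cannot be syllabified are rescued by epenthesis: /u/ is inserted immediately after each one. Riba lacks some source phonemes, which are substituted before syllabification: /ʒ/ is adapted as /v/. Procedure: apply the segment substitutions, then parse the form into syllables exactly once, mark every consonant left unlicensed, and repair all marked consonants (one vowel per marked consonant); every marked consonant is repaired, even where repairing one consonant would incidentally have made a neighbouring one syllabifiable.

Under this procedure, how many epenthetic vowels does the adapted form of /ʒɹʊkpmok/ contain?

2

After substitution the input is /vɹʊkpmok/.
The unsyllabifiable consonants are /v/, /p/; each receives one epenthetic vowel.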